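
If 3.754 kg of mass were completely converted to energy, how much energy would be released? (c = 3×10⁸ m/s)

Using E = mc²:
c² = (3×10⁸)² = 9×10¹⁶ m²/s²
E = 3.754 × 9×10¹⁶ = 3.379×10¹⁷ J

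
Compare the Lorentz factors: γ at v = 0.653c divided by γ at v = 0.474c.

γ₁ = 1/√(1 - 0.653²) = 1.3204
γ₂ = 1/√(1 - 0.474²) = 1.1357
γ₁/γ₂ = 1.3204/1.1357 = 1.163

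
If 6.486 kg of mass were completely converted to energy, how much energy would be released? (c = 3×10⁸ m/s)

Using E = mc²:
c² = (3×10⁸)² = 9×10¹⁶ m²/s²
E = 6.486 × 9×10¹⁶ = 5.837×10¹⁷ J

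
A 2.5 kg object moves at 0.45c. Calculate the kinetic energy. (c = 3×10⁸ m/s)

γ = 1/√(1 - 0.45²) = 1.11979
γ - 1 = 0.11979
KE = (γ-1)mc² = 0.11979 × 2.5 × (3×10⁸)² = 2.695×10¹⁶ J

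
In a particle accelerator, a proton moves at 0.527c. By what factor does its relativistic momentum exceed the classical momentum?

p_rel = γmv, p_class = mv
Ratio = γ = 1/√(1 - 0.527²)
= 1/√(0.722271) = 1.177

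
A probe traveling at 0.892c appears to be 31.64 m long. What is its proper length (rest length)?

Contracted length L = 31.64 m
γ = 1/√(1 - 0.892²) = 2.212
L₀ = γL = 2.212 × 31.64 = 69.99 m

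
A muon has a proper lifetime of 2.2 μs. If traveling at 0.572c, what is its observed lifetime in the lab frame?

Proper lifetime τ₀ = 2.2 μs
γ = 1/√(1 - 0.572²) = 1.219
τ = γτ₀ = 1.219 × 2.2 μs = 2.682 μs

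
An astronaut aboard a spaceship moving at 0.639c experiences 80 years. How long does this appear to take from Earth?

Proper time Δt₀ = 80 years
γ = 1/√(1 - 0.639²) = 1.300
Δt = γΔt₀ = 1.300 × 80 = 104.0 years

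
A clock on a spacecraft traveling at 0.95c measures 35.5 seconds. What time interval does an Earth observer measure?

Proper time Δt₀ = 35.5 seconds
γ = 1/√(1 - 0.95²) = 3.203
Δt = γΔt₀ = 3.203 × 35.5 = 113.7 seconds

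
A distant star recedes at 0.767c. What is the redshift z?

β = 0.767
(1+β)/(1-β) = 1.767/0.233 = 7.584
√(7.584) = 2.754
z = 2.754 - 1 = 1.754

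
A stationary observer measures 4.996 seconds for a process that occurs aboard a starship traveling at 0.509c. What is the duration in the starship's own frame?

Dilated time Δt = 4.996 seconds
γ = 1/√(1 - 0.509²) = 1.1618
Δt₀ = Δt/γ = 4.996/1.1618 = 4.300 seconds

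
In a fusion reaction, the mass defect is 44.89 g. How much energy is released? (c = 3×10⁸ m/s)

Convert mass defect: Δm = 44.89 g = 0.04489 kg
E = Δm·c² = 0.04489 × (3×10⁸)²
= 0.04489 × 9×10¹⁶ = 4.040×10¹⁵ J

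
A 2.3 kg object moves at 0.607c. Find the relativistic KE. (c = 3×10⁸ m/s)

γ = 1/√(1 - 0.607²) = 1.258334
γ - 1 = 0.258334
KE = (γ-1)mc² = 0.258334 × 2.3 × (3×10⁸)² = 5.348×10¹⁶ J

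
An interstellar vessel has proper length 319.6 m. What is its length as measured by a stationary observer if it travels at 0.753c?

Proper length L₀ = 319.6 m
γ = 1/√(1 - 0.753²) = 1.520
L = L₀/γ = 319.6/1.520 = 210.3 m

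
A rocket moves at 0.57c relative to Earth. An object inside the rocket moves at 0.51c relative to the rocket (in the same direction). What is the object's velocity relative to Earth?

u = (u' + v)/(1 + u'v/c²)
Numerator: 0.51 + 0.57 = 1.08
Denominator: 1 + 0.2907 = 1.2907
u = 1.08/1.2907 = 0.8368c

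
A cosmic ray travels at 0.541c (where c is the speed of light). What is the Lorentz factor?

v/c = 0.541, so (v/c)² = 0.292681
1 - (v/c)² = 0.707319
γ = 1/√(0.707319) = 1.189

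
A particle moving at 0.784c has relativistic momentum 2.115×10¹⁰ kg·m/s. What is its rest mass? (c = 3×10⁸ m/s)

γ = 1/√(1 - 0.784²) = 1.611
v = 0.784 × 3×10⁸ = 2.352×10⁸ m/s
m = p/(γv) = 2.115×10¹⁰/(1.611 × 2.352×10⁸) = 55.82 kg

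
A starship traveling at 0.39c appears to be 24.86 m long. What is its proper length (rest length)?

Contracted length L = 24.86 m
γ = 1/√(1 - 0.39²) = 1.086
L₀ = γL = 1.086 × 24.86 = 27.00 m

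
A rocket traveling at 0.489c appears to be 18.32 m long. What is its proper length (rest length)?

Contracted length L = 18.32 m
γ = 1/√(1 - 0.489²) = 1.1464
L₀ = γL = 1.1464 × 18.32 = 21.00 m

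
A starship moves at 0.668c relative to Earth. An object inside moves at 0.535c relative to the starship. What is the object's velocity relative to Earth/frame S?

u = (u' + v)/(1 + u'v/c²)
Numerator: 0.535 + 0.668 = 1.203
Denominator: 1 + 0.35738 = 1.35738
u = 1.203/1.35738 = 0.8863c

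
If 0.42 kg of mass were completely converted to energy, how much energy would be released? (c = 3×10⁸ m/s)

Using E = mc²:
c² = (3×10⁸)² = 9×10¹⁶ m²/s²
E = 0.42 × 9×10¹⁶ = 3.780×10¹⁶ J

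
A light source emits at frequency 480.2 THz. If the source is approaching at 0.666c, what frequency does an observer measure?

β = v/c = 0.666
(1+β)/(1-β) = 1.666/0.334 = 4.988
Doppler factor = √(4.988) = 2.233
f_obs = 480.2 × 2.233 = 1072 THz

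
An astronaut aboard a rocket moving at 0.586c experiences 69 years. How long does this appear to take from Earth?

Proper time Δt₀ = 69 years
γ = 1/√(1 - 0.586²) = 1.234
Δt = γΔt₀ = 1.234 × 69 = 85.15 years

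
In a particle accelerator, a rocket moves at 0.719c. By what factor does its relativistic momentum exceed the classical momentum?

p_rel = γmv, p_class = mv
Ratio = γ = 1/√(1 - 0.719²)
= 1/√(0.483039) = 1.439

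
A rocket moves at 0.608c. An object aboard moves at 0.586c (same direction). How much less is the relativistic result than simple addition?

Classical: u' + v = 0.586 + 0.608 = 1.194c
Relativistic: u = (0.586 + 0.608)/(1 + 0.356288) = 1.194/1.356288 = 0.8803c
Difference: 1.194 - 0.8803 = 0.3137c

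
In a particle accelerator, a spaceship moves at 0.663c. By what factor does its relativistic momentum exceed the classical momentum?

p_rel = γmv, p_class = mv
Ratio = γ = 1/√(1 - 0.663²)
= 1/√(0.560431) = 1.336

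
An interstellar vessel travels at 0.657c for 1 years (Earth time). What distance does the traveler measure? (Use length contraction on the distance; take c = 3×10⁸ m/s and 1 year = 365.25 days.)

Earth distance: d = v × t = 0.657c × 1 yr = 6.2200×10¹⁵ m
γ = 1.3265
d' = d/γ = 6.2200×10¹⁵/1.3265 = 4.689×10¹⁵ m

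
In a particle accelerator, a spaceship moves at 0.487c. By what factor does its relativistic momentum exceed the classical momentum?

p_rel = γmv, p_class = mv
Ratio = γ = 1/√(1 - 0.487²)
= 1/√(0.762831) = 1.145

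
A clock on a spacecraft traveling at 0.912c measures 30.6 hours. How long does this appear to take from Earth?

Proper time Δt₀ = 30.6 hours
γ = 1/√(1 - 0.912²) = 2.438
Δt = γΔt₀ = 2.438 × 30.6 = 74.60 hours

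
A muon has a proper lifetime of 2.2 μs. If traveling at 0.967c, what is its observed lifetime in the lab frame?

Proper lifetime τ₀ = 2.2 μs
γ = 1/√(1 - 0.967²) = 3.925
τ = γτ₀ = 3.925 × 2.2 μs = 8.635 μs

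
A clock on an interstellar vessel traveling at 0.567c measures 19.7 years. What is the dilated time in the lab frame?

Proper time Δt₀ = 19.7 years
γ = 1/√(1 - 0.567²) = 1.214
Δt = γΔt₀ = 1.214 × 19.7 = 23.92 years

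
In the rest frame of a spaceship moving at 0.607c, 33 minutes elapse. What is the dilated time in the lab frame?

Proper time Δt₀ = 33 minutes
γ = 1/√(1 - 0.607²) = 1.258334
Δt = γΔt₀ = 1.258334 × 33 = 41.53 minutes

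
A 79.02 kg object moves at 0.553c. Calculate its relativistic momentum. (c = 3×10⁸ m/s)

γ = 1/√(1 - 0.553²) = 1.200
v = 0.553 × 3×10⁸ = 1.659×10⁸ m/s
p = γmv = 1.200 × 79.02 × 1.659×10⁸ = 1.573×10¹⁰ kg·m/s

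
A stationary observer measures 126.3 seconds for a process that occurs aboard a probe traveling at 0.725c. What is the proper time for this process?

Dilated time Δt = 126.3 seconds
γ = 1/√(1 - 0.725²) = 1.4519
Δt₀ = Δt/γ = 126.3/1.4519 = 86.99 seconds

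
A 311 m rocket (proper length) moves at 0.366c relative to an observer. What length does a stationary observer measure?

Proper length L₀ = 311 m
γ = 1/√(1 - 0.366²) = 1.0746
L = L₀/γ = 311/1.0746 = 289.4 m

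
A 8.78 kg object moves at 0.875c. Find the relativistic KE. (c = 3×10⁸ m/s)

γ = 1/√(1 - 0.875²) = 2.0656
γ - 1 = 1.0656
KE = (γ-1)mc² = 1.0656 × 8.78 × (3×10⁸)² = 8.420×10¹⁷ J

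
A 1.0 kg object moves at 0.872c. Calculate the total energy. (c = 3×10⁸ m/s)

γ = 1/√(1 - 0.872²) = 2.043
mc² = 1.0 × (3×10⁸)² = 9.000×10¹⁶ J
E = γmc² = 2.043 × 9.000×10¹⁶ = 1.839×10¹⁷ J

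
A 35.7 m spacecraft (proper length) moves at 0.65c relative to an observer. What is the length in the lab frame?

Proper length L₀ = 35.7 m
γ = 1/√(1 - 0.65²) = 1.316
L = L₀/γ = 35.7/1.316 = 27.13 m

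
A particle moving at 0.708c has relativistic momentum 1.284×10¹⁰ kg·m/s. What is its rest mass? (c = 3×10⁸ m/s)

γ = 1/√(1 - 0.708²) = 1.416
v = 0.708 × 3×10⁸ = 2.124×10⁸ m/s
m = p/(γv) = 1.284×10¹⁰/(1.416 × 2.124×10⁸) = 42.69 kg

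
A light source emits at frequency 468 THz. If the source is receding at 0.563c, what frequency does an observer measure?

β = v/c = 0.563
(1-β)/(1+β) = 0.437/1.563 = 0.2796
Doppler factor = √(0.2796) = 0.5288
f_obs = 468 × 0.5288 = 247.5 THz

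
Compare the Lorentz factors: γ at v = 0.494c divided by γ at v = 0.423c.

γ₁ = 1/√(1 - 0.494²) = 1.150
γ₂ = 1/√(1 - 0.423²) = 1.104
γ₁/γ₂ = 1.150/1.104 = 1.042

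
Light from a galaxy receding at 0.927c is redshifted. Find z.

β = 0.927
(1+β)/(1-β) = 1.927/0.073 = 26.40
√(26.40) = 5.138
z = 5.138 - 1 = 4.138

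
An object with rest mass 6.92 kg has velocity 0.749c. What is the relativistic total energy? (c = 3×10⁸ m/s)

γ = 1/√(1 - 0.749²) = 1.5093
mc² = 6.92 × (3×10⁸)² = 6.228×10¹⁷ J
E = γmc² = 1.5093 × 6.228×10¹⁷ = 9.400×10¹⁷ J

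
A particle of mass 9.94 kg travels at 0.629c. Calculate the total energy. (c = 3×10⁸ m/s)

γ = 1/√(1 - 0.629²) = 1.2863
mc² = 9.94 × (3×10⁸)² = 8.946×10¹⁷ J
E = γmc² = 1.2863 × 8.946×10¹⁷ = 1.151×10¹⁸ J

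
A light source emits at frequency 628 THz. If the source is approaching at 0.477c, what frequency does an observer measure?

β = v/c = 0.477
(1+β)/(1-β) = 1.477/0.523 = 2.824
Doppler factor = √(2.824) = 1.6805
f_obs = 628 × 1.6805 = 1055 THz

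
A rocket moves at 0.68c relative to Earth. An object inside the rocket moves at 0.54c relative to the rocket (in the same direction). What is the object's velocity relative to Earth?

u = (u' + v)/(1 + u'v/c²)
Numerator: 0.54 + 0.68 = 1.22
Denominator: 1 + 0.3672 = 1.3672
u = 1.22/1.3672 = 0.8923c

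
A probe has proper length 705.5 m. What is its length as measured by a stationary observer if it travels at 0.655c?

Proper length L₀ = 705.5 m
γ = 1/√(1 - 0.655²) = 1.3234
L = L₀/γ = 705.5/1.3234 = 533.1 m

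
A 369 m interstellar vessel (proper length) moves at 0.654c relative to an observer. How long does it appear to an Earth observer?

Proper length L₀ = 369 m
γ = 1/√(1 - 0.654²) = 1.322
L = L₀/γ = 369/1.322 = 279.1 m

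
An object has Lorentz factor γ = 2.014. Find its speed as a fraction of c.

From γ = 1/√(1 - v²/c²):
1/γ² = 1/2.014² = 0.2465
v²/c² = 1 - 0.2465 = 0.7535
v/c = √(0.7535) = 0.8680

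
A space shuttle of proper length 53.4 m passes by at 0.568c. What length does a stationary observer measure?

Proper length L₀ = 53.4 m
γ = 1/√(1 - 0.568²) = 1.215
L = L₀/γ = 53.4/1.215 = 43.95 m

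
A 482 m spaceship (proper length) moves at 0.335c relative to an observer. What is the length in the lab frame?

Proper length L₀ = 482 m
γ = 1/√(1 - 0.335²) = 1.06133
L = L₀/γ = 482/1.06133 = 454.1 m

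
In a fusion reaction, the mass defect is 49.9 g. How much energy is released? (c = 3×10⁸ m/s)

Convert mass defect: Δm = 49.9 g = 0.0499 kg
E = Δm·c² = 0.0499 × (3×10⁸)²
= 0.0499 × 9×10¹⁶ = 4.491×10¹⁵ J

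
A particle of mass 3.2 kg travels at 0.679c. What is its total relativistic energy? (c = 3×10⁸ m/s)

γ = 1/√(1 - 0.679²) = 1.362
mc² = 3.2 × (3×10⁸)² = 2.880×10¹⁷ J
E = γmc² = 1.362 × 2.880×10¹⁷ = 3.923×10¹⁷ J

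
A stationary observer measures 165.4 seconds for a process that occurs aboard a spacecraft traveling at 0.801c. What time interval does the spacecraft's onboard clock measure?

Dilated time Δt = 165.4 seconds
γ = 1/√(1 - 0.801²) = 1.6704
Δt₀ = Δt/γ = 165.4/1.6704 = 99.02 seconds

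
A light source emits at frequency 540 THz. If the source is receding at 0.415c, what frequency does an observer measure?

β = v/c = 0.415
(1-β)/(1+β) = 0.585/1.415 = 0.4134
Doppler factor = √(0.4134) = 0.6430
f_obs = 540 × 0.6430 = 347.2 THz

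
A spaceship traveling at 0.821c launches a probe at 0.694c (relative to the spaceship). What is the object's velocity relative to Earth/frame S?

u = (u' + v)/(1 + u'v/c²)
Numerator: 0.694 + 0.821 = 1.515
Denominator: 1 + 0.569774 = 1.569774
u = 1.515/1.569774 = 0.9651c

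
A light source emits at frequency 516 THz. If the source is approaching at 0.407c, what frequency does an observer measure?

β = v/c = 0.407
(1+β)/(1-β) = 1.407/0.593 = 2.3727
Doppler factor = √(2.3727) = 1.5404
f_obs = 516 × 1.5404 = 794.8 THz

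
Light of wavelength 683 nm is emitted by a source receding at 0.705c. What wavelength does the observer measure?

β = 0.705
Wavelength Doppler factor = √(1.705/0.295) = √(5.780) = 2.404
λ_obs = 683 × 2.404 = 1642 nm (redshift)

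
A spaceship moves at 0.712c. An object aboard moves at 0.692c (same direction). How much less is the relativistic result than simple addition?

Classical: u' + v = 0.692 + 0.712 = 1.404c
Relativistic: u = (0.692 + 0.712)/(1 + 0.492704) = 1.404/1.492704 = 0.9406c
Difference: 1.404 - 0.9406 = 0.4634c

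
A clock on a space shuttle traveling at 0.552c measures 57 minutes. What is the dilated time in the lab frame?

Proper time Δt₀ = 57 minutes
γ = 1/√(1 - 0.552²) = 1.1993
Δt = γΔt₀ = 1.1993 × 57 = 68.36 minutes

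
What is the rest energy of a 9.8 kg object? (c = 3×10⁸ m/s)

c² = (3×10⁸)² = 9.000×10¹⁶ m²/s²
E₀ = mc² = 9.8 × 9.000×10¹⁶ = 8.820×10¹⁷ J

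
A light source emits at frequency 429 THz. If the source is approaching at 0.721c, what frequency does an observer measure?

β = v/c = 0.721
(1+β)/(1-β) = 1.721/0.279 = 6.1685
Doppler factor = √(6.1685) = 2.4836
f_obs = 429 × 2.4836 = 1065 THz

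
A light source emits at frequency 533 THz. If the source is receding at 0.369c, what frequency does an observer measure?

β = v/c = 0.369
(1-β)/(1+β) = 0.631/1.369 = 0.4609
Doppler factor = √(0.4609) = 0.6789
f_obs = 533 × 0.6789 = 361.9 THz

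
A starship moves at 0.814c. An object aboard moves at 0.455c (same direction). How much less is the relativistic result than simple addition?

Classical: u' + v = 0.455 + 0.814 = 1.269c
Relativistic: u = (0.455 + 0.814)/(1 + 0.37037) = 1.269/1.37037 = 0.9260c
Difference: 1.269 - 0.9260 = 0.3430c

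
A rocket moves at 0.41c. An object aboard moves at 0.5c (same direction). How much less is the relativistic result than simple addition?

Classical: u' + v = 0.5 + 0.41 = 0.91c
Relativistic: u = (0.5 + 0.41)/(1 + 0.205) = 0.91/1.205 = 0.7552c
Difference: 0.91 - 0.7552 = 0.1548c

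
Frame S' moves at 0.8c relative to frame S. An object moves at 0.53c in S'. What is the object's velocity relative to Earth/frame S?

u = (u' + v)/(1 + u'v/c²)
Numerator: 0.53 + 0.8 = 1.33
Denominator: 1 + 0.424 = 1.424
u = 1.33/1.424 = 0.9340c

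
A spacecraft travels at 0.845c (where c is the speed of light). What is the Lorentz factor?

v/c = 0.845, so (v/c)² = 0.714025
1 - (v/c)² = 0.285975
γ = 1/√(0.285975) = 1.870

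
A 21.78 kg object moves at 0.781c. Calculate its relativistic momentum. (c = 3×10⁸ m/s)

γ = 1/√(1 - 0.781²) = 1.6012
v = 0.781 × 3×10⁸ = 2.343×10⁸ m/s
p = γmv = 1.6012 × 21.78 × 2.343×10⁸ = 8.171×10⁹ kg·m/s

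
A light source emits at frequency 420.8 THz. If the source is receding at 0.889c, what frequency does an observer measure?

β = v/c = 0.889
(1-β)/(1+β) = 0.111/1.889 = 0.05876
Doppler factor = √(0.05876) = 0.2424
f_obs = 420.8 × 0.2424 = 102.0 THz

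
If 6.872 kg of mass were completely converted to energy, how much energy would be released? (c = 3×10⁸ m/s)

Using E = mc²:
c² = (3×10⁸)² = 9×10¹⁶ m²/s²
E = 6.872 × 9×10¹⁶ = 6.185×10¹⁷ J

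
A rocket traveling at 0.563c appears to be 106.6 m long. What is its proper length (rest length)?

Contracted length L = 106.6 m
γ = 1/√(1 - 0.563²) = 1.210
L₀ = γL = 1.210 × 106.6 = 129.0 m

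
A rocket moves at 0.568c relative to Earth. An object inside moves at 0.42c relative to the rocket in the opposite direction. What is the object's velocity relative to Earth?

Object's velocity in rocket frame is u' = -0.42c
u = (u' + v)/(1 + u'v/c²) = (v - 0.42)/(1 - 0.42·v/c²)
Numerator: 0.568 - 0.42 = 0.148
Denominator: 1 - 0.23856 = 0.76144
u = 0.148/0.76144 = 0.1944c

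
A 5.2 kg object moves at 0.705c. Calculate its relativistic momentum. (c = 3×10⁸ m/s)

γ = 1/√(1 - 0.705²) = 1.410
v = 0.705 × 3×10⁸ = 2.115×10⁸ m/s
p = γmv = 1.410 × 5.2 × 2.115×10⁸ = 1.551×10⁹ kg·m/s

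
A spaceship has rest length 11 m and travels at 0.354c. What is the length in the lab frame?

Proper length L₀ = 11 m
γ = 1/√(1 - 0.354²) = 1.069
L = L₀/γ = 11/1.069 = 10.29 m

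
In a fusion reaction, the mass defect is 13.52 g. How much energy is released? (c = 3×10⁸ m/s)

Convert mass defect: Δm = 13.52 g = 0.01352 kg
E = Δm·c² = 0.01352 × (3×10⁸)²
= 0.01352 × 9×10¹⁶ = 1.217×10¹⁵ J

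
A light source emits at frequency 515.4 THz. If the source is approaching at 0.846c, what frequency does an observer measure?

β = v/c = 0.846
(1+β)/(1-β) = 1.846/0.154 = 11.987
Doppler factor = √(11.987) = 3.462
f_obs = 515.4 × 3.462 = 1784 THz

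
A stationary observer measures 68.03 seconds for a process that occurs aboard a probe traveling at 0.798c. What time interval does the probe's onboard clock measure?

Dilated time Δt = 68.03 seconds
γ = 1/√(1 - 0.798²) = 1.6593
Δt₀ = Δt/γ = 68.03/1.6593 = 41.00 seconds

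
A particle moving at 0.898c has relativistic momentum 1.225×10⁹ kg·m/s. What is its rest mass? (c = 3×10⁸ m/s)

γ = 1/√(1 - 0.898²) = 2.273
v = 0.898 × 3×10⁸ = 2.694×10⁸ m/s
m = p/(γv) = 1.225×10⁹/(2.273 × 2.694×10⁸) = 2.001 kg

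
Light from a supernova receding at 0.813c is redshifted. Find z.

β = 0.813
(1+β)/(1-β) = 1.813/0.187 = 9.695
√(9.695) = 3.114
z = 3.114 - 1 = 2.114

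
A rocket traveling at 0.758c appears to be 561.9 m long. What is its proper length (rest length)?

Contracted length L = 561.9 m
γ = 1/√(1 - 0.758²) = 1.53314
L₀ = γL = 1.53314 × 561.9 = 861.5 m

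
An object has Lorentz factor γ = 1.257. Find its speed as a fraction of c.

From γ = 1/√(1 - v²/c²):
1/γ² = 1/1.257² = 0.6329
v²/c² = 1 - 0.6329 = 0.3671
v/c = √(0.3671) = 0.6059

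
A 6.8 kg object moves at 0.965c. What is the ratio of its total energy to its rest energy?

E = γmc², E₀ = mc²
E/E₀ = γ = 1/√(1 - 0.965²) = 3.813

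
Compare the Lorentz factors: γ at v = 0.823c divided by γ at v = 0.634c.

γ₁ = 1/√(1 - 0.823²) = 1.760
γ₂ = 1/√(1 - 0.634²) = 1.293
γ₁/γ₂ = 1.760/1.293 = 1.361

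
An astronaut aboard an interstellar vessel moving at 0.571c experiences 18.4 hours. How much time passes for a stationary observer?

Proper time Δt₀ = 18.4 hours
γ = 1/√(1 - 0.571²) = 1.218
Δt = γΔt₀ = 1.218 × 18.4 = 22.41 hours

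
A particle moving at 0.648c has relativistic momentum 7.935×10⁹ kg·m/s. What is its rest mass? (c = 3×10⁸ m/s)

γ = 1/√(1 - 0.648²) = 1.313
v = 0.648 × 3×10⁸ = 1.944×10⁸ m/s
m = p/(γv) = 7.935×10⁹/(1.313 × 1.944×10⁸) = 31.09 kg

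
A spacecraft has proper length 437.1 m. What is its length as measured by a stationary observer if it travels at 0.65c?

Proper length L₀ = 437.1 m
γ = 1/√(1 - 0.65²) = 1.3159
L = L₀/γ = 437.1/1.3159 = 332.2 m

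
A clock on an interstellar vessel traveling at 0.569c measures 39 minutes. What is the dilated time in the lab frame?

Proper time Δt₀ = 39 minutes
γ = 1/√(1 - 0.569²) = 1.21605
Δt = γΔt₀ = 1.21605 × 39 = 47.43 minutes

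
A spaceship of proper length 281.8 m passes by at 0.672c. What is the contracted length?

Proper length L₀ = 281.8 m
γ = 1/√(1 - 0.672²) = 1.350
L = L₀/γ = 281.8/1.350 = 208.7 m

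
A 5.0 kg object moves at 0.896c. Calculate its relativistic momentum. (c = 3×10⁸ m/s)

γ = 1/√(1 - 0.896²) = 2.252
v = 0.896 × 3×10⁸ = 2.688×10⁸ m/s
p = γmv = 2.252 × 5.0 × 2.688×10⁸ = 3.027×10⁹ kg·m/s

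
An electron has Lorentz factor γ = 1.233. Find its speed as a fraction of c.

From γ = 1/√(1 - v²/c²):
1/γ² = 1/1.233² = 0.6578
v²/c² = 1 - 0.6578 = 0.3422
v/c = √(0.3422) = 0.5850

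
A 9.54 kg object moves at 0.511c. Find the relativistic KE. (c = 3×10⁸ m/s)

γ = 1/√(1 - 0.511²) = 1.1634
γ - 1 = 0.1634
KE = (γ-1)mc² = 0.1634 × 9.54 × (3×10⁸)² = 1.403×10¹⁷ J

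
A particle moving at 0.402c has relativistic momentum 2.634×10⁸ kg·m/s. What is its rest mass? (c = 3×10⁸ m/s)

γ = 1/√(1 - 0.402²) = 1.092
v = 0.402 × 3×10⁸ = 1.206×10⁸ m/s
m = p/(γv) = 2.634×10⁸/(1.092 × 1.206×10⁸) = 2.000 kg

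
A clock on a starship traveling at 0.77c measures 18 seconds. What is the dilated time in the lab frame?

Proper time Δt₀ = 18 seconds
γ = 1/√(1 - 0.77²) = 1.567
Δt = γΔt₀ = 1.567 × 18 = 28.21 seconds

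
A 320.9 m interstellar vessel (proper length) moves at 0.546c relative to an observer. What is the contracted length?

Proper length L₀ = 320.9 m
γ = 1/√(1 - 0.546²) = 1.194
L = L₀/γ = 320.9/1.194 = 268.8 m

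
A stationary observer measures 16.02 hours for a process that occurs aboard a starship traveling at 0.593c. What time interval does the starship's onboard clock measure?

Dilated time Δt = 16.02 hours
γ = 1/√(1 - 0.593²) = 1.242
Δt₀ = Δt/γ = 16.02/1.242 = 12.90 hours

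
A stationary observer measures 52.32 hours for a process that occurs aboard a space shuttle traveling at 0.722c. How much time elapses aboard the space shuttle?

Dilated time Δt = 52.32 hours
γ = 1/√(1 - 0.722²) = 1.4453
Δt₀ = Δt/γ = 52.32/1.4453 = 36.20 hours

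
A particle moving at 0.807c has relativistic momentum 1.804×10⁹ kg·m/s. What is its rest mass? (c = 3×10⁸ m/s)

γ = 1/√(1 - 0.807²) = 1.69333
v = 0.807 × 3×10⁸ = 2.421×10⁸ m/s
m = p/(γv) = 1.804×10⁹/(1.69333 × 2.421×10⁸) = 4.400 kg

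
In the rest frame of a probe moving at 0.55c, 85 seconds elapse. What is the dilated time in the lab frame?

Proper time Δt₀ = 85 seconds
γ = 1/√(1 - 0.55²) = 1.1974
Δt = γΔt₀ = 1.1974 × 85 = 101.8 seconds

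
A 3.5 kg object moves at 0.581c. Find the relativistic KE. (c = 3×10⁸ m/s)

γ = 1/√(1 - 0.581²) = 1.22865
γ - 1 = 0.22865
KE = (γ-1)mc² = 0.22865 × 3.5 × (3×10⁸)² = 7.202×10¹⁶ J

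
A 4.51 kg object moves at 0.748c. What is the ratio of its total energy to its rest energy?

E = γmc², E₀ = mc²
E/E₀ = γ = 1/√(1 - 0.748²) = 1.507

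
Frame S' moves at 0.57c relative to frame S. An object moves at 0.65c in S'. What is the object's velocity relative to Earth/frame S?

u = (u' + v)/(1 + u'v/c²)
Numerator: 0.65 + 0.57 = 1.22
Denominator: 1 + 0.3705 = 1.3705
u = 1.22/1.3705 = 0.8902c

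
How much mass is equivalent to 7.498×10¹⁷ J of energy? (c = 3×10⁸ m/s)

From E = mc², we get m = E/c²
c² = (3×10⁸)² = 9×10¹⁶ m²/s²
m = 7.498×10¹⁷ / 9×10¹⁶ = 8.331 kg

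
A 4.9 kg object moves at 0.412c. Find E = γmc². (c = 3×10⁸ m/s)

γ = 1/√(1 - 0.412²) = 1.0975
mc² = 4.9 × (3×10⁸)² = 4.410×10¹⁷ J
E = γmc² = 1.0975 × 4.410×10¹⁷ = 4.840×10¹⁷ J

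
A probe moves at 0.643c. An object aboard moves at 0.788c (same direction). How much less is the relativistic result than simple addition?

Classical: u' + v = 0.788 + 0.643 = 1.431c
Relativistic: u = (0.788 + 0.643)/(1 + 0.506684) = 1.431/1.506684 = 0.9498c
Difference: 1.431 - 0.9498 = 0.4812c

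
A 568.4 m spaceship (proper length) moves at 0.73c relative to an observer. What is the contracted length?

Proper length L₀ = 568.4 m
γ = 1/√(1 - 0.73²) = 1.463
L = L₀/γ = 568.4/1.463 = 388.5 m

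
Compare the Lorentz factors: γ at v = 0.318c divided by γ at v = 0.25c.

γ₁ = 1/√(1 - 0.318²) = 1.055
γ₂ = 1/√(1 - 0.25²) = 1.033
γ₁/γ₂ = 1.055/1.033 = 1.021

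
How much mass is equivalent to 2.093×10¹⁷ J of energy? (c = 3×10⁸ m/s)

From E = mc², we get m = E/c²
c² = (3×10⁸)² = 9×10¹⁶ m²/s²
m = 2.093×10¹⁷ / 9×10¹⁶ = 2.326 kg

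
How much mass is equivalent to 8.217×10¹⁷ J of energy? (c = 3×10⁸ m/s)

From E = mc², we get m = E/c²
c² = (3×10⁸)² = 9×10¹⁶ m²/s²
m = 8.217×10¹⁷ / 9×10¹⁶ = 9.130 kg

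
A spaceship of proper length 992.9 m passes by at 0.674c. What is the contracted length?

Proper length L₀ = 992.9 m
γ = 1/√(1 - 0.674²) = 1.3537
L = L₀/γ = 992.9/1.3537 = 733.5 m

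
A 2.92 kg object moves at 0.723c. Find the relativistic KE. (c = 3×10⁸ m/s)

γ = 1/√(1 - 0.723²) = 1.4475
γ - 1 = 0.4475
KE = (γ-1)mc² = 0.4475 × 2.92 × (3×10⁸)² = 1.176×10¹⁷ J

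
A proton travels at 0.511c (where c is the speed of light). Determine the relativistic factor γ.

v/c = 0.511, so (v/c)² = 0.261121
1 - (v/c)² = 0.738879
γ = 1/√(0.738879) = 1.163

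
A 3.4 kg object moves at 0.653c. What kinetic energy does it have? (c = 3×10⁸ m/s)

γ = 1/√(1 - 0.653²) = 1.3204
γ - 1 = 0.3204
KE = (γ-1)mc² = 0.3204 × 3.4 × (3×10⁸)² = 9.804×10¹⁶ J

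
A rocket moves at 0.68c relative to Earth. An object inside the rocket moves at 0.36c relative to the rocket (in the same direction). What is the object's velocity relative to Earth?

u = (u' + v)/(1 + u'v/c²)
Numerator: 0.36 + 0.68 = 1.04
Denominator: 1 + 0.2448 = 1.2448
u = 1.04/1.2448 = 0.8355c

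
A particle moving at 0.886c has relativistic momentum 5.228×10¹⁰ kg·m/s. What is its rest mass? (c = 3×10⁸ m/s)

γ = 1/√(1 - 0.886²) = 2.1566
v = 0.886 × 3×10⁸ = 2.658×10⁸ m/s
m = p/(γv) = 5.228×10¹⁰/(2.1566 × 2.658×10⁸) = 91.20 kg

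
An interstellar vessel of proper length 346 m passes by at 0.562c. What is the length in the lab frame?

Proper length L₀ = 346 m
γ = 1/√(1 - 0.562²) = 1.209
L = L₀/γ = 346/1.209 = 286.2 m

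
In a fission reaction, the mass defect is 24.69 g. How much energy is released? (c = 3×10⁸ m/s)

Convert mass defect: Δm = 24.69 g = 0.02469 kg
E = Δm·c² = 0.02469 × (3×10⁸)²
= 0.02469 × 9×10¹⁶ = 2.222×10¹⁵ J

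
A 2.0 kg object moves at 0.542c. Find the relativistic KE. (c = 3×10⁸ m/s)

γ = 1/√(1 - 0.542²) = 1.18994
γ - 1 = 0.18994
KE = (γ-1)mc² = 0.18994 × 2.0 × (3×10⁸)² = 3.419×10¹⁶ J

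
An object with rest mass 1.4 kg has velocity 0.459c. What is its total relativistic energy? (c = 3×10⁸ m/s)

γ = 1/√(1 - 0.459²) = 1.1256
mc² = 1.4 × (3×10⁸)² = 1.260×10¹⁷ J
E = γmc² = 1.1256 × 1.260×10¹⁷ = 1.418×10¹⁷ J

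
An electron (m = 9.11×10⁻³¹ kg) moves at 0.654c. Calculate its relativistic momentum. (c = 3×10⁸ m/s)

γ = 1/√(1 - 0.654²) = 1.322
v = 0.654 × 3×10⁸ = 1.962×10⁸ m/s
p = γmv = 1.322 × 9.11×10⁻³¹ × 1.962×10⁸ = 2.363×10⁻²² kg·m/s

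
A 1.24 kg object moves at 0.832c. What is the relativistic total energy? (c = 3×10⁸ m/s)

γ = 1/√(1 - 0.832²) = 1.803
mc² = 1.24 × (3×10⁸)² = 1.116×10¹⁷ J
E = γmc² = 1.803 × 1.116×10¹⁷ = 2.012×10¹⁷ J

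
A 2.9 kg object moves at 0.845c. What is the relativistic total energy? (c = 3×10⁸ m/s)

γ = 1/√(1 - 0.845²) = 1.870
mc² = 2.9 × (3×10⁸)² = 2.610×10¹⁷ J
E = γmc² = 1.870 × 2.610×10¹⁷ = 4.881×10¹⁷ J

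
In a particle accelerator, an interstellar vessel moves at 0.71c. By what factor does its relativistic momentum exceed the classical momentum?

p_rel = γmv, p_class = mv
Ratio = γ = 1/√(1 - 0.71²)
= 1/√(0.4959) = 1.420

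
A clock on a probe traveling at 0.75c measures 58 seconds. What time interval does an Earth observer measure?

Proper time Δt₀ = 58 seconds
γ = 1/√(1 - 0.75²) = 1.5119
Δt = γΔt₀ = 1.5119 × 58 = 87.69 seconds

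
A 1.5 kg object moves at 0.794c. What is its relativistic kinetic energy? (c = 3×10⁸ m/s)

γ = 1/√(1 - 0.794²) = 1.64496
γ - 1 = 0.64496
KE = (γ-1)mc² = 0.64496 × 1.5 × (3×10⁸)² = 8.707×10¹⁶ J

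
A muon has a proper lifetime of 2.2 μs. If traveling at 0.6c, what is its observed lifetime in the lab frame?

Proper lifetime τ₀ = 2.2 μs
γ = 1/√(1 - 0.6²) = 1.250
τ = γτ₀ = 1.250 × 2.2 μs = 2.750 μs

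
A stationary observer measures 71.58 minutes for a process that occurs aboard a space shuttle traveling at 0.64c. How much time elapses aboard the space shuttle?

Dilated time Δt = 71.58 minutes
γ = 1/√(1 - 0.64²) = 1.3014
Δt₀ = Δt/γ = 71.58/1.3014 = 55.00 minutes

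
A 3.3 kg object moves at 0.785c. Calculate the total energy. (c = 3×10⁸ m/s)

γ = 1/√(1 - 0.785²) = 1.614
mc² = 3.3 × (3×10⁸)² = 2.970×10¹⁷ J
E = γmc² = 1.614 × 2.970×10¹⁷ = 4.794×10¹⁷ J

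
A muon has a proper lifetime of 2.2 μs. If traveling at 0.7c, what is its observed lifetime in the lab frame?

Proper lifetime τ₀ = 2.2 μs
γ = 1/√(1 - 0.7²) = 1.4003
τ = γτ₀ = 1.4003 × 2.2 μs = 3.081 μs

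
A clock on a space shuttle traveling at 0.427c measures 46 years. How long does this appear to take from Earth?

Proper time Δt₀ = 46 years
γ = 1/√(1 - 0.427²) = 1.1059
Δt = γΔt₀ = 1.1059 × 46 = 50.87 years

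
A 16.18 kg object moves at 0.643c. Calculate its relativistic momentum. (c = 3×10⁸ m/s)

γ = 1/√(1 - 0.643²) = 1.3057
v = 0.643 × 3×10⁸ = 1.929×10⁸ m/s
p = γmv = 1.3057 × 16.18 × 1.929×10⁸ = 4.075×10⁹ kg·m/s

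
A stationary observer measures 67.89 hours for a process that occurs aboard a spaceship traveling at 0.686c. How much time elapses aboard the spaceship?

Dilated time Δt = 67.89 hours
γ = 1/√(1 - 0.686²) = 1.3744
Δt₀ = Δt/γ = 67.89/1.3744 = 49.40 hours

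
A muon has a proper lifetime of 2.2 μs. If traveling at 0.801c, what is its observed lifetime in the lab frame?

Proper lifetime τ₀ = 2.2 μs
γ = 1/√(1 - 0.801²) = 1.6704
τ = γτ₀ = 1.6704 × 2.2 μs = 3.675 μs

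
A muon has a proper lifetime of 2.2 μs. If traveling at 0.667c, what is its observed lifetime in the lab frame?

Proper lifetime τ₀ = 2.2 μs
γ = 1/√(1 - 0.667²) = 1.3422
τ = γτ₀ = 1.3422 × 2.2 μs = 2.953 μs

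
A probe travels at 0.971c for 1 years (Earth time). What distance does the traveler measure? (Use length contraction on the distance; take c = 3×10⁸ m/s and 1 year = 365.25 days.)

Earth distance: d = v × t = 0.971c × 1 yr = 9.193×10¹⁵ m
γ = 4.183
d' = d/γ = 9.193×10¹⁵/4.183 = 2.198×10¹⁵ m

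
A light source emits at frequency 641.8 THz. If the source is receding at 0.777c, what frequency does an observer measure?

β = v/c = 0.777
(1-β)/(1+β) = 0.223/1.777 = 0.12549
Doppler factor = √(0.12549) = 0.35425
f_obs = 641.8 × 0.35425 = 227.4 THz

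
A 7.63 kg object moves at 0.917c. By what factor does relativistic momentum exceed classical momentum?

p_rel = γmv, p_class = mv
Ratio = γ = 1/√(1 - 0.917²) = 2.507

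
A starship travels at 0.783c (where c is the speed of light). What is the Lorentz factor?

v/c = 0.783, so (v/c)² = 0.613089
1 - (v/c)² = 0.386911
γ = 1/√(0.386911) = 1.608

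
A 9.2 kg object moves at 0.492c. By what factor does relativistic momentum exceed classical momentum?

p_rel = γmv, p_class = mv
Ratio = γ = 1/√(1 - 0.492²) = 1.149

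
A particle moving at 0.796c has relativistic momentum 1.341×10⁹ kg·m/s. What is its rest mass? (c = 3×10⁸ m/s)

γ = 1/√(1 - 0.796²) = 1.652
v = 0.796 × 3×10⁸ = 2.388×10⁸ m/s
m = p/(γv) = 1.341×10⁹/(1.652 × 2.388×10⁸) = 3.399 kg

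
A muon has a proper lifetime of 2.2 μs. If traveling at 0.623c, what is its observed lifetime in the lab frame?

Proper lifetime τ₀ = 2.2 μs
γ = 1/√(1 - 0.623²) = 1.27841
τ = γτ₀ = 1.27841 × 2.2 μs = 2.813 μs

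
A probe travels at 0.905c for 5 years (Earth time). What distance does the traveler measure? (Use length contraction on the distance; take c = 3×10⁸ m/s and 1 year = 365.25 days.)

Earth distance: d = v × t = 0.905c × 5 yr = 4.284×10¹⁶ m
γ = 2.351
d' = d/γ = 4.284×10¹⁶/2.351 = 1.822×10¹⁶ m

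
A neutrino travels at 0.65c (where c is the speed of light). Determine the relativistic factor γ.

v/c = 0.65, so (v/c)² = 0.4225
1 - (v/c)² = 0.5775
γ = 1/√(0.5775) = 1.316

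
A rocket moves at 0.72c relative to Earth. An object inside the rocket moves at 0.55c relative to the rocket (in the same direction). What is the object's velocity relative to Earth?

u = (u' + v)/(1 + u'v/c²)
Numerator: 0.55 + 0.72 = 1.27
Denominator: 1 + 0.396 = 1.396
u = 1.27/1.396 = 0.9097c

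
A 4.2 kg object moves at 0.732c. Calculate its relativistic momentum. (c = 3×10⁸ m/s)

γ = 1/√(1 - 0.732²) = 1.468
v = 0.732 × 3×10⁸ = 2.196×10⁸ m/s
p = γmv = 1.468 × 4.2 × 2.196×10⁸ = 1.354×10⁹ kg·m/s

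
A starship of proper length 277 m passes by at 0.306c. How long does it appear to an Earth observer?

Proper length L₀ = 277 m
γ = 1/√(1 - 0.306²) = 1.0504
L = L₀/γ = 277/1.0504 = 263.7 m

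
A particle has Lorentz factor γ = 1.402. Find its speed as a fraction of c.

From γ = 1/√(1 - v²/c²):
1/γ² = 1/1.402² = 0.5087
v²/c² = 1 - 0.5087 = 0.4913
v/c = √(0.4913) = 0.7009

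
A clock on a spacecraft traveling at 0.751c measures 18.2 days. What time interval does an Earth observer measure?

Proper time Δt₀ = 18.2 days
γ = 1/√(1 - 0.751²) = 1.5145
Δt = γΔt₀ = 1.5145 × 18.2 = 27.56 days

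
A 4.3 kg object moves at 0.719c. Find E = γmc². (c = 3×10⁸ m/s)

γ = 1/√(1 - 0.719²) = 1.4388
mc² = 4.3 × (3×10⁸)² = 3.870×10¹⁷ J
E = γmc² = 1.4388 × 3.870×10¹⁷ = 5.568×10¹⁷ J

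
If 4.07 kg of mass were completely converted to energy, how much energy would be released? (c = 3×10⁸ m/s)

Using E = mc²:
c² = (3×10⁸)² = 9×10¹⁶ m²/s²
E = 4.07 × 9×10¹⁶ = 3.663×10¹⁷ J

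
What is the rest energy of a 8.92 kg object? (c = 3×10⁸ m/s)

c² = (3×10⁸)² = 9.000×10¹⁶ m²/s²
E₀ = mc² = 8.92 × 9.000×10¹⁶ = 8.028×10¹⁷ J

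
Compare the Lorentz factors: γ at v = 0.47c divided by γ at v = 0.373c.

γ₁ = 1/√(1 - 0.47²) = 1.133
γ₂ = 1/√(1 - 0.373²) = 1.078
γ₁/γ₂ = 1.133/1.078 = 1.051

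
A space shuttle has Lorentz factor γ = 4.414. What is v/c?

From γ = 1/√(1 - v²/c²):
1/γ² = 1/4.414² = 0.05133
v²/c² = 1 - 0.05133 = 0.9487
v/c = √(0.9487) = 0.9740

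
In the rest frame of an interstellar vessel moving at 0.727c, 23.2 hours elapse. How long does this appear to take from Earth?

Proper time Δt₀ = 23.2 hours
γ = 1/√(1 - 0.727²) = 1.4564
Δt = γΔt₀ = 1.4564 × 23.2 = 33.79 hours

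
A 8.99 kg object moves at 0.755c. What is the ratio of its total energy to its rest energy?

E = γmc², E₀ = mc²
E/E₀ = γ = 1/√(1 - 0.755²) = 1.525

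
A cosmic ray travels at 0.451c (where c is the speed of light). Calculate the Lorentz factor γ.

v/c = 0.451, so (v/c)² = 0.203401
1 - (v/c)² = 0.796599
γ = 1/√(0.796599) = 1.120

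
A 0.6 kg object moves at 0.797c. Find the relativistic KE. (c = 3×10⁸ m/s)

γ = 1/√(1 - 0.797²) = 1.6557
γ - 1 = 0.6557
KE = (γ-1)mc² = 0.6557 × 0.6 × (3×10⁸)² = 3.541×10¹⁶ J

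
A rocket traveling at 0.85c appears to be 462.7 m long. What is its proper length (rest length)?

Contracted length L = 462.7 m
γ = 1/√(1 - 0.85²) = 1.89832
L₀ = γL = 1.89832 × 462.7 = 878.4 m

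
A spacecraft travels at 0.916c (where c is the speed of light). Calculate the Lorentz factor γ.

v/c = 0.916, so (v/c)² = 0.839056
1 - (v/c)² = 0.160944
γ = 1/√(0.160944) = 2.493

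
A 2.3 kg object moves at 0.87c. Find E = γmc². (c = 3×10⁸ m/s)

γ = 1/√(1 - 0.87²) = 2.028
mc² = 2.3 × (3×10⁸)² = 2.070×10¹⁷ J
E = γmc² = 2.028 × 2.070×10¹⁷ = 4.198×10¹⁷ J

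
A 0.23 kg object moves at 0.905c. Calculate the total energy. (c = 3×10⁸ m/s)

γ = 1/√(1 - 0.905²) = 2.3507
mc² = 0.23 × (3×10⁸)² = 2.070×10¹⁶ J
E = γmc² = 2.3507 × 2.070×10¹⁶ = 4.866×10¹⁶ J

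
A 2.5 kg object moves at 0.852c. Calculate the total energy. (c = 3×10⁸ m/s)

γ = 1/√(1 - 0.852²) = 1.910
mc² = 2.5 × (3×10⁸)² = 2.250×10¹⁷ J
E = γmc² = 1.910 × 2.250×10¹⁷ = 4.298×10¹⁷ J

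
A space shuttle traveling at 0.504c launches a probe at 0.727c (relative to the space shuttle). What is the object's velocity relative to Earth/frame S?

u = (u' + v)/(1 + u'v/c²)
Numerator: 0.727 + 0.504 = 1.231
Denominator: 1 + 0.366408 = 1.366408
u = 1.231/1.366408 = 0.9009c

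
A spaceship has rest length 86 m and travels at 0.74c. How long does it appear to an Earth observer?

Proper length L₀ = 86 m
γ = 1/√(1 - 0.74²) = 1.4868
L = L₀/γ = 86/1.4868 = 57.84 m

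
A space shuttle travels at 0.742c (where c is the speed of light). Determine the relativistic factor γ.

v/c = 0.742, so (v/c)² = 0.550564
1 - (v/c)² = 0.449436
γ = 1/√(0.449436) = 1.492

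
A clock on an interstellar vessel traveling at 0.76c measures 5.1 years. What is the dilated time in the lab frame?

Proper time Δt₀ = 5.1 years
γ = 1/√(1 - 0.76²) = 1.5386
Δt = γΔt₀ = 1.5386 × 5.1 = 7.847 years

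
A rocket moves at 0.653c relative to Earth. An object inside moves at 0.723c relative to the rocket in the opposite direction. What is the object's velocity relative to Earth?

Object's velocity in rocket frame is u' = -0.723c
u = (u' + v)/(1 + u'v/c²) = (v - 0.723)/(1 - 0.723·v/c²)
Numerator: 0.653 - 0.723 = -0.07
Denominator: 1 - 0.472119 = 0.527881
u = -0.07/0.527881 = -0.1326c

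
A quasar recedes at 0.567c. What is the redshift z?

β = 0.567
(1+β)/(1-β) = 1.567/0.433 = 3.619
√(3.619) = 1.9024
z = 1.9024 - 1 = 0.9024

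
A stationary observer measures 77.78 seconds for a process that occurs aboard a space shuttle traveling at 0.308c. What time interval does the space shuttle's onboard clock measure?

Dilated time Δt = 77.78 seconds
γ = 1/√(1 - 0.308²) = 1.0511
Δt₀ = Δt/γ = 77.78/1.0511 = 74.00 seconds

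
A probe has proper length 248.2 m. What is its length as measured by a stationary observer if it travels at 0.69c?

Proper length L₀ = 248.2 m
γ = 1/√(1 - 0.69²) = 1.382
L = L₀/γ = 248.2/1.382 = 179.6 m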